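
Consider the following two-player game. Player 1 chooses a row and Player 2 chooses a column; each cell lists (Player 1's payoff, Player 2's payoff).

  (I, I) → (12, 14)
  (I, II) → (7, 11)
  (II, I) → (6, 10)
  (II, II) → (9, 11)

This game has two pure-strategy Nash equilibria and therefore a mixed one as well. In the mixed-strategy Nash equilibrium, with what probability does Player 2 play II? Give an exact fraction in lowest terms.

Player 2's mix q on I must make Player 1 indifferent between I and II.
Player 1's payoff from I: 12q + 7(1−q). From II: 6q + 9(1−q).
Set equal: 6q = 2(1−q) → q = 2/8 = 1/4.
Probability on II is 1 − 1/4 = 3/4.

3/4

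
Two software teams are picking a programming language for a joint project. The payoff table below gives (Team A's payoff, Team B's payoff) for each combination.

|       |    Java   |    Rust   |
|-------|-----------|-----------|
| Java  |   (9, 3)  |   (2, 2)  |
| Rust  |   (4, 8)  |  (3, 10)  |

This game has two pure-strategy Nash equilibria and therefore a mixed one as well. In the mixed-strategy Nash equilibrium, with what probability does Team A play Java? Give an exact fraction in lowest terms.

2/3

Team A's mix p on Java must make Team B indifferent between Java and Rust.
Team B's payoff from Java: 3p + 8(1−p). From Rust: 2p + 10(1−p).
Set equal: 1p = 2(1−p) → p = 2/3.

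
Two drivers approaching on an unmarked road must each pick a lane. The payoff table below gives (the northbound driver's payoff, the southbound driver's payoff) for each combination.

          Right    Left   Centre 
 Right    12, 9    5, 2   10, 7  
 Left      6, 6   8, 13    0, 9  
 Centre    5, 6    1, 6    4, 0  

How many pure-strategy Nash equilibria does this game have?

Both Right: the northbound driver gets 12 (best alternative 6); the southbound driver gets 9 (best alternative 7). Neither deviates — NE.
Both Left: the northbound driver gets 8 (best alternative 5); the southbound driver gets 13 (best alternative 9). Neither deviates — NE.
Both Centre is not a NE: the northbound driver would switch to Right (10 > 4).
No other cell survives both best-response checks, so there are 2 pure NE.

2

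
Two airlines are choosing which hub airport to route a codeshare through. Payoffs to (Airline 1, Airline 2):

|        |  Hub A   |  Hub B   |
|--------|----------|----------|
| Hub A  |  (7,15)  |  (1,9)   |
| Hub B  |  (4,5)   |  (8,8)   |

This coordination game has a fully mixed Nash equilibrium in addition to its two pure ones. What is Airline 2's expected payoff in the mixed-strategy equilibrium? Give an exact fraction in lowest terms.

25/3

Airline 1 mixes with probability p on Hub A, chosen so Airline 2 is indifferent: 15p + 5(1−p) = 9p + 8(1−p) gives p = 1/3.
Airline 2's expected payoff is 15·1/3 + 5·2/3 = 25/3.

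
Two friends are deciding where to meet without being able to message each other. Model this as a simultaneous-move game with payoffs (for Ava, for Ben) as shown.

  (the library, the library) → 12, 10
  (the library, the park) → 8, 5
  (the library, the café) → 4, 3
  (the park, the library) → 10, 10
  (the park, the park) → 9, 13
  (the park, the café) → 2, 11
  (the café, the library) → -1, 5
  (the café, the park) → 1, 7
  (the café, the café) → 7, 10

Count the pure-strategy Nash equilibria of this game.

3

Both the library: Ava gets 12 (best alternative 10); Ben gets 10 (best alternative 5). Neither deviates — NE.
Both the park: Ava gets 9 (best alternative 8); Ben gets 13 (best alternative 11). Neither deviates — NE.
Both the café: Ava gets 7 (best alternative 4); Ben gets 10 (best alternative 7). Neither deviates — NE.
(the park, the café) is not a NE: Ava would switch to the café (7 > 2).
No other cell survives both best-response checks, so there are 3 pure NE.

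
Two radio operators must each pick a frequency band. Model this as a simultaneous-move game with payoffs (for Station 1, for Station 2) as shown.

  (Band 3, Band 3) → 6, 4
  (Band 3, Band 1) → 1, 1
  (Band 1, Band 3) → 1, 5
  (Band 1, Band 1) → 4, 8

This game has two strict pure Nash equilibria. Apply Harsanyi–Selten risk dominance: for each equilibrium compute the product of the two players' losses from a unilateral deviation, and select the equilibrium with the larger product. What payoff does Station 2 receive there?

4

At both Band 3: Station 1 loses 6 − 1 = 5 by deviating; Station 2 loses 4 − 1 = 3. Product = 5·3 = 15.
At both Band 1: Station 1 loses 4 − 1 = 3 by deviating; Station 2 loses 8 − 5 = 3. Product = 3·3 = 9.
15 > 9, so both Band 3 is risk-dominant. Station 2's payoff there is 4.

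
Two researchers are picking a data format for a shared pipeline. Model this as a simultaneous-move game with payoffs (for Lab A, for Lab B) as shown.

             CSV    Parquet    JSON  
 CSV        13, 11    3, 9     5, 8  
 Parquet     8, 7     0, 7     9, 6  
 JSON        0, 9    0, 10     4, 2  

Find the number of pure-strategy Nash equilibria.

1

Both CSV: Lab A gets 13 (best alternative 8); Lab B gets 11 (best alternative 9). Neither deviates — NE.
Both Parquet is not a NE: Lab A would switch to CSV (3 > 0).
No other cell survives both best-response checks, so there is 1 pure NE.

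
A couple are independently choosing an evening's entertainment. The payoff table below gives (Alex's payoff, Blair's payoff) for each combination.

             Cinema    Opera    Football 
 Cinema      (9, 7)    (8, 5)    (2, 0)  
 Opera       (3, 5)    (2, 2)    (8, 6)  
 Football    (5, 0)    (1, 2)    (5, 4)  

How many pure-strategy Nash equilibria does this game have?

2

Both Cinema: Alex gets 9 (best alternative 5); Blair gets 7 (best alternative 5). Neither deviates — NE.
(Opera, Football): Alex gets 8 (best alternative 5); Blair gets 6 (best alternative 5). Neither deviates — NE.
Both Football is not a NE: Alex would switch to Opera (8 > 5).
No other cell survives both best-response checks, so there are 2 pure NE.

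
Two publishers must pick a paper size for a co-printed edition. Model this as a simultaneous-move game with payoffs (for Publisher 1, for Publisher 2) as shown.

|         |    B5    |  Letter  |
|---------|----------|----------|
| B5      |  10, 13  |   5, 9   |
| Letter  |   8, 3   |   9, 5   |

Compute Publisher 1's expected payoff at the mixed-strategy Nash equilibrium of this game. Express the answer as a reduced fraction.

25/3

Publisher 2 mixes with probability q on B5, chosen so Publisher 1 is indifferent: 10q + 5(1−q) = 8q + 9(1−q) gives q = 2/3.
Publisher 1's expected payoff (from either row, since indifferent) is 10·2/3 + 5·1/3 = 25/3.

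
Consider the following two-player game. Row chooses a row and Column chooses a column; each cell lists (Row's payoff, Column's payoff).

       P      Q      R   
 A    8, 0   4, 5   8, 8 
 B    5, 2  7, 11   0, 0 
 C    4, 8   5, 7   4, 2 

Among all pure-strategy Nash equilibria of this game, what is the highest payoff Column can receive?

11

(A, R) is a pure NE (Row: 8 ≥ 4; Column: 8 ≥ 5). Column gets 8.
(B, Q) is a pure NE (Row: 7 ≥ 5; Column: 11 ≥ 2). Column gets 11.
Every other cell has a profitable deviation for at least one player. Highest of {8, 11} is 11.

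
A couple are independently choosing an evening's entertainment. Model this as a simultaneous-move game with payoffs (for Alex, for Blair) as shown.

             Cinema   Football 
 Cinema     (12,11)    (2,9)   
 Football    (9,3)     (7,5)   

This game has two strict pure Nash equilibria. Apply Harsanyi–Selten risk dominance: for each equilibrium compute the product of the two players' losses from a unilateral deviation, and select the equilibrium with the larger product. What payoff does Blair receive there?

5

At both Cinema: Alex loses 12 − 9 = 3 by deviating; Blair loses 11 − 9 = 2. Product = 3·2 = 6.
At both Football: Alex loses 7 − 2 = 5 by deviating; Blair loses 5 − 3 = 2. Product = 5·2 = 10.
10 > 6, so both Football is risk-dominant. Blair's payoff there is 5.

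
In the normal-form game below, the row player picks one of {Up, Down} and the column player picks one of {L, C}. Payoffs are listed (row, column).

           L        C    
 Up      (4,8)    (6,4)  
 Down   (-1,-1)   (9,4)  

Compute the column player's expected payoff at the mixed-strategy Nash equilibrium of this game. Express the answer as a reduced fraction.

The row player mixes with probability p on Up, chosen so the column player is indifferent: 8p + (-1)(1−p) = 4p + 4(1−p) gives p = 5/9.
The column player's expected payoff is 8·5/9 + (-1)·4/9 = 4.

4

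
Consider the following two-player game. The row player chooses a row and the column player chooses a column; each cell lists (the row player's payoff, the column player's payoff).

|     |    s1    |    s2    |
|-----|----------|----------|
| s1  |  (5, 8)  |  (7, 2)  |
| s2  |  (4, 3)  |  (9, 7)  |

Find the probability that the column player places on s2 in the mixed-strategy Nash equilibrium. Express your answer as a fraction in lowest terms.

The column player's mix q on s1 must make the row player indifferent between s1 and s2.
The row player's payoff from s1: 5q + 7(1−q). From s2: 4q + 9(1−q).
Set equal: 1q = 2(1−q) → q = 2/3.
Probability on s2 is 1 − 2/3 = 1/3.

1/3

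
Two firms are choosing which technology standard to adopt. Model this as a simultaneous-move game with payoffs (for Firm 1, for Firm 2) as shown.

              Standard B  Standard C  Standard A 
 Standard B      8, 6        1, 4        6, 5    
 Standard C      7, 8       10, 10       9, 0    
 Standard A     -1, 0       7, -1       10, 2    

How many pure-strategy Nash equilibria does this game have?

3

Both Standard B: Firm 1 gets 8 (best alternative 7); Firm 2 gets 6 (best alternative 5). Neither deviates — NE.
Both Standard C: Firm 1 gets 10 (best alternative 7); Firm 2 gets 10 (best alternative 8). Neither deviates — NE.
Both Standard A: Firm 1 gets 10 (best alternative 9); Firm 2 gets 2 (best alternative 0). Neither deviates — NE.
(Standard B, Standard C) is not a NE: Firm 1 would switch to Standard C (10 > 1).
No other cell survives both best-response checks, so there are 3 pure NE.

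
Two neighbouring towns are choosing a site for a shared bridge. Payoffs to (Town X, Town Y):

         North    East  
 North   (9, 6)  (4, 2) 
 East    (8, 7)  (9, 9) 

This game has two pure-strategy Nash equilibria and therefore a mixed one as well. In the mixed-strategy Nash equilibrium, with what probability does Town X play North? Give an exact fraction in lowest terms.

1/3

Town X's mix p on North must make Town Y indifferent between North and East.
Town Y's payoff from North: 6p + 7(1−p). From East: 2p + 9(1−p).
Set equal: 4p = 2(1−p) → p = 2/6 = 1/3.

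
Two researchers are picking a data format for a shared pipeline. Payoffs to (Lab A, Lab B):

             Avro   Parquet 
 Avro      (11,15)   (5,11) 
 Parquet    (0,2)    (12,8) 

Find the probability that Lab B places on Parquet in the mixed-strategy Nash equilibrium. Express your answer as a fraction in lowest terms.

Lab B's mix q on Avro must make Lab A indifferent between Avro and Parquet.
Lab A's payoff from Avro: 11q + 5(1−q). From Parquet: 0q + 12(1−q).
Set equal: 11q = 7(1−q) → q = 7/18.
Probability on Parquet is 1 − 7/18 = 11/18.

11/18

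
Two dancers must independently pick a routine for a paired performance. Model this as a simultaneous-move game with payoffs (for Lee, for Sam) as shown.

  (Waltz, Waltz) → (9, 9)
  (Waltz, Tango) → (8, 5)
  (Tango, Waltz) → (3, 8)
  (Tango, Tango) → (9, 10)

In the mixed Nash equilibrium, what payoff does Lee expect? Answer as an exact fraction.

57/7

Sam mixes with probability q on Waltz, chosen so Lee is indifferent: 9q + 8(1−q) = 3q + 9(1−q) gives q = 1/7.
Lee's expected payoff (from either row, since indifferent) is 9·1/7 + 8·6/7 = 57/7.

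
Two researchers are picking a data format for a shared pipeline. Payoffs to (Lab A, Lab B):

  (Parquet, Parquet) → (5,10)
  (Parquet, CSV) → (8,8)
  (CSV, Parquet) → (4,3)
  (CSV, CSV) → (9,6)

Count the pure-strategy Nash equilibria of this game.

Both Parquet: Lab A gets 5 (best alternative 4); Lab B gets 10 (best alternative 8). Neither deviates — NE.
Both CSV: Lab A gets 9 (best alternative 8); Lab B gets 6 (best alternative 3). Neither deviates — NE.
(Parquet, CSV) is not a NE: Lab A would switch to CSV (9 > 8).
No other cell survives both best-response checks, so there are 2 pure NE.

2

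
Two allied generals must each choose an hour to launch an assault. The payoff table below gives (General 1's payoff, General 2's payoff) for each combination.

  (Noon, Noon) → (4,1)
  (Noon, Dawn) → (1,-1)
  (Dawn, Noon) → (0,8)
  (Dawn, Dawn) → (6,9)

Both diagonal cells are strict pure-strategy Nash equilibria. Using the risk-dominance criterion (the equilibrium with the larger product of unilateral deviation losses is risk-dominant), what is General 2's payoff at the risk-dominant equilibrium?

At both Noon: General 1 loses 4 − 0 = 4 by deviating; General 2 loses 1 − (-1) = 2. Product = 4·2 = 8.
At both Dawn: General 1 loses 6 − 1 = 5 by deviating; General 2 loses 9 − 8 = 1. Product = 5·1 = 5.
8 > 5, so both Noon is risk-dominant. General 2's payoff there is 1.

1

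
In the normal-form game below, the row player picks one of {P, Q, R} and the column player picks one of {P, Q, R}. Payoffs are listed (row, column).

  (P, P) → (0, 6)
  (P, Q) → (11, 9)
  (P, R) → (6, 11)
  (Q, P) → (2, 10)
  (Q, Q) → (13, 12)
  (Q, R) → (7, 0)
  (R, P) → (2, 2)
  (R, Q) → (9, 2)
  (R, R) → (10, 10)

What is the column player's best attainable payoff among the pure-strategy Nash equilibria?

12

Both Q is a pure NE (the row player: 13 ≥ 11; the column player: 12 ≥ 10). The column player gets 12.
Both R is a pure NE (the row player: 10 ≥ 7; the column player: 10 ≥ 2). The column player gets 10.
Every other cell has a profitable deviation for at least one player. Highest of {12, 10} is 12.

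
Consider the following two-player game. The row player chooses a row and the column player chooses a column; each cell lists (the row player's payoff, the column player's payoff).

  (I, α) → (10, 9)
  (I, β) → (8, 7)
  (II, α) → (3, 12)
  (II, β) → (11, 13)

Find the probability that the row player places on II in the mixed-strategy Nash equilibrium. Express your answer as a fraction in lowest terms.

2/3

The row player's mix p on I must make the column player indifferent between α and β.
The column player's payoff from α: 9p + 12(1−p). From β: 7p + 13(1−p).
Set equal: 2p = 1(1−p) → p = 1/3.
Probability on II is 1 − 1/3 = 2/3.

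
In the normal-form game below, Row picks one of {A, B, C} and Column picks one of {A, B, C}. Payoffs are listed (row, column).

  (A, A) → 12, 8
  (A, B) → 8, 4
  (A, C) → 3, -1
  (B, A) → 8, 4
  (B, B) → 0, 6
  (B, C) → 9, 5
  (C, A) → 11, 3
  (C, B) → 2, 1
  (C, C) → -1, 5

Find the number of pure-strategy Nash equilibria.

1

Both A: Row gets 12 (best alternative 11); Column gets 8 (best alternative 4). Neither deviates — NE.
Both C is not a NE: Row would switch to B (9 > -1).
No other cell survives both best-response checks, so there is 1 pure NE.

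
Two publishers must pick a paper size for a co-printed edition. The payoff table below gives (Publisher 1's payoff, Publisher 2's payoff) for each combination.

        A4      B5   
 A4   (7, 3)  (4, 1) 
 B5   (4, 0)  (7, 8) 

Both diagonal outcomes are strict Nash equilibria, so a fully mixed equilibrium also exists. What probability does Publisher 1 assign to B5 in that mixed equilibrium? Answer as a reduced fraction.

1/5

Publisher 1's mix p on A4 must make Publisher 2 indifferent between A4 and B5.
Publisher 2's payoff from A4: 3p + 0(1−p). From B5: 1p + 8(1−p).
Set equal: 2p = 8(1−p) → p = 8/10 = 4/5.
Probability on B5 is 1 − 4/5 = 1/5.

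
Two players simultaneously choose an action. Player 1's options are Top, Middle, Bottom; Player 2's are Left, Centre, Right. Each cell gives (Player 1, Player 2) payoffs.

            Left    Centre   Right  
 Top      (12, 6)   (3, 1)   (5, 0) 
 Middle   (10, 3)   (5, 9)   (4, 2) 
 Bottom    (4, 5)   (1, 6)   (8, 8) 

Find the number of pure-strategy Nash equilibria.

(Top, Left): Player 1 gets 12 (best alternative 10); Player 2 gets 6 (best alternative 1). Neither deviates — NE.
(Middle, Centre): Player 1 gets 5 (best alternative 3); Player 2 gets 9 (best alternative 3). Neither deviates — NE.
(Bottom, Right): Player 1 gets 8 (best alternative 5); Player 2 gets 8 (best alternative 6). Neither deviates — NE.
(Middle, Right) is not a NE: Player 1 would switch to Bottom (8 > 4).
No other cell survives both best-response checks, so there are 3 pure NE.

3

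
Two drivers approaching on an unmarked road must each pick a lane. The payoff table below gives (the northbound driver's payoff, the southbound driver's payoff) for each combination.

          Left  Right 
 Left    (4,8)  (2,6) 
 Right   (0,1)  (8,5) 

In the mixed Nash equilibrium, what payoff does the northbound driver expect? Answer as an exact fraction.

The southbound driver mixes with probability q on Left, chosen so the northbound driver is indifferent: 4q + 2(1−q) = 0q + 8(1−q) gives q = 3/5.
The northbound driver's expected payoff (from either row, since indifferent) is 4·3/5 + 2·2/5 = 16/5.

16/5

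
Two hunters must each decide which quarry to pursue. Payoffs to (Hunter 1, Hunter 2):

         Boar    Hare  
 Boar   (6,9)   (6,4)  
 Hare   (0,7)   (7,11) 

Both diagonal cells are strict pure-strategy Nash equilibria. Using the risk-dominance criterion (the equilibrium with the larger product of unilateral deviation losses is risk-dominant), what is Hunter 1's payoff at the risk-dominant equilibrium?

At both Boar: Hunter 1 loses 6 − 0 = 6 by deviating; Hunter 2 loses 9 − 4 = 5. Product = 6·5 = 30.
At both Hare: Hunter 1 loses 7 − 6 = 1 by deviating; Hunter 2 loses 11 − 7 = 4. Product = 1·4 = 4.
30 > 4, so both Boar is risk-dominant. Hunter 1's payoff there is 6.

6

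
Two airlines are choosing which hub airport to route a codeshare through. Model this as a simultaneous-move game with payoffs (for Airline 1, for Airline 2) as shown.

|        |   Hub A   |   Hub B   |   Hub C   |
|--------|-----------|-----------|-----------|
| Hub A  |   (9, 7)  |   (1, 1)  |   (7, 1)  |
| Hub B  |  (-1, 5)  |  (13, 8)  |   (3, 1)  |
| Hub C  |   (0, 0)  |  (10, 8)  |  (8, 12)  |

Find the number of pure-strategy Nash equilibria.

3

Both Hub A: Airline 1 gets 9 (best alternative 0); Airline 2 gets 7 (best alternative 1). Neither deviates — NE.
Both Hub B: Airline 1 gets 13 (best alternative 10); Airline 2 gets 8 (best alternative 5). Neither deviates — NE.
Both Hub C: Airline 1 gets 8 (best alternative 7); Airline 2 gets 12 (best alternative 8). Neither deviates — NE.
(Hub B, Hub A) is not a NE: Airline 1 would switch to Hub A (9 > -1).
No other cell survives both best-response checks, so there are 3 pure NE.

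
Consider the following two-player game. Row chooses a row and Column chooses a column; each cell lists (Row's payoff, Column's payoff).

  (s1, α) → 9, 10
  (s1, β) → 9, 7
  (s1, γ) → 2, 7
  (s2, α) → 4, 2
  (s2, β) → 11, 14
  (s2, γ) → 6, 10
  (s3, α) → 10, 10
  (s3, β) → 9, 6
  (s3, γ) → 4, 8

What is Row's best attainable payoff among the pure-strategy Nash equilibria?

(s2, β) is a pure NE (Row: 11 ≥ 9; Column: 14 ≥ 10). Row gets 11.
(s3, α) is a pure NE (Row: 10 ≥ 9; Column: 10 ≥ 8). Row gets 10.
Every other cell has a profitable deviation for at least one player. Highest of {11, 10} is 11.

11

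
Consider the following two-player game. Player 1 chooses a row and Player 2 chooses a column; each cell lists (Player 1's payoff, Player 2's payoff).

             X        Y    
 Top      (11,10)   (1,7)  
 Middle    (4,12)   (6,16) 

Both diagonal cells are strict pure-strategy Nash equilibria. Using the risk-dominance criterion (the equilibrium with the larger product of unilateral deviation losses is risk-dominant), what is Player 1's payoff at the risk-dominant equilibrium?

At (Top, X): Player 1 loses 11 − 4 = 7 by deviating; Player 2 loses 10 − 7 = 3. Product = 7·3 = 21.
At (Middle, Y): Player 1 loses 6 − 1 = 5 by deviating; Player 2 loses 16 − 12 = 4. Product = 5·4 = 20.
21 > 20, so (Top, X) is risk-dominant. Player 1's payoff there is 11.

11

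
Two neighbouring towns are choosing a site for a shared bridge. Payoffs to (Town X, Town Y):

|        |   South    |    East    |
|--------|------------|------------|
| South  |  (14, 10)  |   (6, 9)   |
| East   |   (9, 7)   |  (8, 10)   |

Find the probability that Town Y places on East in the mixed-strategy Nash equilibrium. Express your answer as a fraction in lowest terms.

5/7

Town Y's mix q on South must make Town X indifferent between South and East.
Town X's payoff from South: 14q + 6(1−q). From East: 9q + 8(1−q).
Set equal: 5q = 2(1−q) → q = 2/7.
Probability on East is 1 − 2/7 = 5/7.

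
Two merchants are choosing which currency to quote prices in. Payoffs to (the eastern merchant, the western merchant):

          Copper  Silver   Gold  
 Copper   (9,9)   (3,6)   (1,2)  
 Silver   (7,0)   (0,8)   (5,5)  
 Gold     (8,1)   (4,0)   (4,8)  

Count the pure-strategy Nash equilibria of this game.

Both Copper: the eastern merchant gets 9 (best alternative 8); the western merchant gets 9 (best alternative 6). Neither deviates — NE.
Both Silver is not a NE: the eastern merchant would switch to Gold (4 > 0).
No other cell survives both best-response checks, so there is 1 pure NE.

1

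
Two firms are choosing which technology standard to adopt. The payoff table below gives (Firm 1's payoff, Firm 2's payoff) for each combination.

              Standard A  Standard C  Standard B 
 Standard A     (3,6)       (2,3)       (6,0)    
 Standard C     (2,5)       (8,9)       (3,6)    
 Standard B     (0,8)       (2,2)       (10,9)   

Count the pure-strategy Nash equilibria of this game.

3

Both Standard A: Firm 1 gets 3 (best alternative 2); Firm 2 gets 6 (best alternative 3). Neither deviates — NE.
Both Standard C: Firm 1 gets 8 (best alternative 2); Firm 2 gets 9 (best alternative 6). Neither deviates — NE.
Both Standard B: Firm 1 gets 10 (best alternative 6); Firm 2 gets 9 (best alternative 8). Neither deviates — NE.
(Standard C, Standard A) is not a NE: Firm 1 would switch to Standard A (3 > 2).
No other cell survives both best-response checks, so there are 3 pure NE.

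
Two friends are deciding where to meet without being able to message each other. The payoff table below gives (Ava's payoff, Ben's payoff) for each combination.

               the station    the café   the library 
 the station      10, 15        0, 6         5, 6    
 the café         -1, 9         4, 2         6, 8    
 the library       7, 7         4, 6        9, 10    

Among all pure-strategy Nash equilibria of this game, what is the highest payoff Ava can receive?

Both the station is a pure NE (Ava: 10 ≥ 7; Ben: 15 ≥ 6). Ava gets 10.
Both the library is a pure NE (Ava: 9 ≥ 6; Ben: 10 ≥ 7). Ava gets 9.
Every other cell has a profitable deviation for at least one player. Highest of {10, 9} is 10.

10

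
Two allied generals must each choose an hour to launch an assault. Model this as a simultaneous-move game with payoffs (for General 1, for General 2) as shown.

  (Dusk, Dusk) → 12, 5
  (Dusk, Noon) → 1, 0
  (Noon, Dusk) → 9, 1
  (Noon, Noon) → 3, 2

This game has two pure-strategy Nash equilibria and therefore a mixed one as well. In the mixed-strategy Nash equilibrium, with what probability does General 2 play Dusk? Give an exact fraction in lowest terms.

General 2's mix q on Dusk must make General 1 indifferent between Dusk and Noon.
General 1's payoff from Dusk: 12q + 1(1−q). From Noon: 9q + 3(1−q).
Set equal: 3q = 2(1−q) → q = 2/5.

2/5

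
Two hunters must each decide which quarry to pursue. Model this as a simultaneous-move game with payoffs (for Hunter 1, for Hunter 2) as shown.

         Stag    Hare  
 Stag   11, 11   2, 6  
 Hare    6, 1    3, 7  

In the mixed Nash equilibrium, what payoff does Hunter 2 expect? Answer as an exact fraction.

71/11

Hunter 1 mixes with probability p on Stag, chosen so Hunter 2 is indifferent: 11p + 1(1−p) = 6p + 7(1−p) gives p = 6/11.
Hunter 2's expected payoff is 11·6/11 + 1·5/11 = 71/11.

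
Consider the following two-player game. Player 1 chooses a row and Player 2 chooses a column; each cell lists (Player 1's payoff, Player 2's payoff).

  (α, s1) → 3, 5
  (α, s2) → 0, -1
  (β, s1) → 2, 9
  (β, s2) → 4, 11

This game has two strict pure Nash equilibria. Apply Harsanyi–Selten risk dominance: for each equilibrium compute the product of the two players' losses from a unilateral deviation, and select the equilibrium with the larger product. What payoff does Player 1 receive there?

4

At (α, s1): Player 1 loses 3 − 2 = 1 by deviating; Player 2 loses 5 − (-1) = 6. Product = 1·6 = 6.
At (β, s2): Player 1 loses 4 − 0 = 4 by deviating; Player 2 loses 11 − 9 = 2. Product = 4·2 = 8.
8 > 6, so (β, s2) is risk-dominant. Player 1's payoff there is 4.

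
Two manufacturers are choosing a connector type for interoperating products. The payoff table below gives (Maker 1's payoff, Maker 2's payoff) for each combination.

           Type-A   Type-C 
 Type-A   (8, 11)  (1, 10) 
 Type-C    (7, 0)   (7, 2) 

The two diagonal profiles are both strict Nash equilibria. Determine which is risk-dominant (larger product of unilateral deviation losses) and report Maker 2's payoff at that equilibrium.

2

At both Type-A: Maker 1 loses 8 − 7 = 1 by deviating; Maker 2 loses 11 − 10 = 1. Product = 1·1 = 1.
At both Type-C: Maker 1 loses 7 − 1 = 6 by deviating; Maker 2 loses 2 − 0 = 2. Product = 6·2 = 12.
12 > 1, so both Type-C is risk-dominant. Maker 2's payoff there is 2.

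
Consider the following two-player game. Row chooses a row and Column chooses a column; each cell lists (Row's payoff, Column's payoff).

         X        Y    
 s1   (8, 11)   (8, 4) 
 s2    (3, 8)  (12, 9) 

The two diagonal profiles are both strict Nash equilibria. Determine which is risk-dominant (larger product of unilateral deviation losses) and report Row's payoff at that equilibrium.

8

At (s1, X): Row loses 8 − 3 = 5 by deviating; Column loses 11 − 4 = 7. Product = 5·7 = 35.
At (s2, Y): Row loses 12 − 8 = 4 by deviating; Column loses 9 − 8 = 1. Product = 4·1 = 4.
35 > 4, so (s1, X) is risk-dominant. Row's payoff there is 8.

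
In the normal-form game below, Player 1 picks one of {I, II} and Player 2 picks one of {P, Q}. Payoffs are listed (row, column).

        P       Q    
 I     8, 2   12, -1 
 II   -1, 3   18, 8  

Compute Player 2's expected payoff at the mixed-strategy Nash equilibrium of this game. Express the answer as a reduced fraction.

19/8

Player 1 mixes with probability p on I, chosen so Player 2 is indifferent: 2p + 3(1−p) = (-1)p + 8(1−p) gives p = 5/8.
Player 2's expected payoff is 2·5/8 + 3·3/8 = 19/8.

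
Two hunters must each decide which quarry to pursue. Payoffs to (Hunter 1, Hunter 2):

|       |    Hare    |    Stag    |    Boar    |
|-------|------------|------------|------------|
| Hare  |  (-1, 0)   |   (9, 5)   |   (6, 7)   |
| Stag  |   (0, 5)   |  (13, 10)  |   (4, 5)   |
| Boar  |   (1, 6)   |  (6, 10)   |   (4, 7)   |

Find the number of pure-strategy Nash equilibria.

2

(Hare, Boar): Hunter 1 gets 6 (best alternative 4); Hunter 2 gets 7 (best alternative 5). Neither deviates — NE.
Both Stag: Hunter 1 gets 13 (best alternative 9); Hunter 2 gets 10 (best alternative 5). Neither deviates — NE.
Both Hare is not a NE: Hunter 1 would switch to Boar (1 > -1).
No other cell survives both best-response checks, so there are 2 pure NE.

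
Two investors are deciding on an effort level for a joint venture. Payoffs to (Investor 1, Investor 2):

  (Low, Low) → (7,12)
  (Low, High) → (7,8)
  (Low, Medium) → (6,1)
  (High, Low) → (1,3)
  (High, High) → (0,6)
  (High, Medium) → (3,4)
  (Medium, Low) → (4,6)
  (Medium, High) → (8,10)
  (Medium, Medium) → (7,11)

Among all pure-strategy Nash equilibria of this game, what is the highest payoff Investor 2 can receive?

12

Both Low is a pure NE (Investor 1: 7 ≥ 4; Investor 2: 12 ≥ 8). Investor 2 gets 12.
Both Medium is a pure NE (Investor 1: 7 ≥ 6; Investor 2: 11 ≥ 10). Investor 2 gets 11.
Every other cell has a profitable deviation for at least one player. Highest of {12, 11} is 12.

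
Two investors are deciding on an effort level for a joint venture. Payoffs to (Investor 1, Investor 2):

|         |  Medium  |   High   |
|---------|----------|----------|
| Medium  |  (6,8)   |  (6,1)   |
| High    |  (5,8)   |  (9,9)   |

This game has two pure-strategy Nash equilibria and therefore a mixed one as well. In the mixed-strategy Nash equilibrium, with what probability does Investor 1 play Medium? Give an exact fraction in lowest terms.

1/8

Investor 1's mix p on Medium must make Investor 2 indifferent between Medium and High.
Investor 2's payoff from Medium: 8p + 8(1−p). From High: 1p + 9(1−p).
Set equal: 7p = 1(1−p) → p = 1/8.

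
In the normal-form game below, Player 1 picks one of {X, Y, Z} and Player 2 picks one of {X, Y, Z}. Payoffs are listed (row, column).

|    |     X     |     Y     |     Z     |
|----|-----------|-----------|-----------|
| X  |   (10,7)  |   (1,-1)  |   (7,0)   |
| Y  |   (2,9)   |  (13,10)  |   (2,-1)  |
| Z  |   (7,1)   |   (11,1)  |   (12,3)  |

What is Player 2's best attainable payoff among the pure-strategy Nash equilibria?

10

Both X is a pure NE (Player 1: 10 ≥ 7; Player 2: 7 ≥ 0). Player 2 gets 7.
Both Y is a pure NE (Player 1: 13 ≥ 11; Player 2: 10 ≥ 9). Player 2 gets 10.
Both Z is a pure NE (Player 1: 12 ≥ 7; Player 2: 3 ≥ 1). Player 2 gets 3.
Every other cell has a profitable deviation for at least one player. Highest of {7, 10, 3} is 10.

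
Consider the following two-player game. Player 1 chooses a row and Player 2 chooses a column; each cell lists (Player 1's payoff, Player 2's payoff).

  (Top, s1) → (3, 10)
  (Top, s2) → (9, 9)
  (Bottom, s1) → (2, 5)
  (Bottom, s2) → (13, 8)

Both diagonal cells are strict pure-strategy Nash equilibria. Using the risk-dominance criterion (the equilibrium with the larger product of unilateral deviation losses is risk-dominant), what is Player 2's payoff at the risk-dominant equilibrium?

At (Top, s1): Player 1 loses 3 − 2 = 1 by deviating; Player 2 loses 10 − 9 = 1. Product = 1·1 = 1.
At (Bottom, s2): Player 1 loses 13 − 9 = 4 by deviating; Player 2 loses 8 − 5 = 3. Product = 4·3 = 12.
12 > 1, so (Bottom, s2) is risk-dominant. Player 2's payoff there is 8.

8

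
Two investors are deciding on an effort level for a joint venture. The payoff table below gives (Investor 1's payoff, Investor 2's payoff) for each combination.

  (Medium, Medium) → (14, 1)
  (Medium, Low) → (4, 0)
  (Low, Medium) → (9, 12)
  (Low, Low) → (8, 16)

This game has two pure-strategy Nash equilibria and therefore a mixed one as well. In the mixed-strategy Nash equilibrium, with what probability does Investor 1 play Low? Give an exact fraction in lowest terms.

1/5

Investor 1's mix p on Medium must make Investor 2 indifferent between Medium and Low.
Investor 2's payoff from Medium: 1p + 12(1−p). From Low: 0p + 16(1−p).
Set equal: 1p = 4(1−p) → p = 4/5.
Probability on Low is 1 − 4/5 = 1/5.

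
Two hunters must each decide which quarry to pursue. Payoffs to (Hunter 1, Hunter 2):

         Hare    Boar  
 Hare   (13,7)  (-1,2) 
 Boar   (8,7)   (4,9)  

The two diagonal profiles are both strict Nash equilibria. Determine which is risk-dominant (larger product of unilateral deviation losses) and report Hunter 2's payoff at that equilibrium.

At both Hare: Hunter 1 loses 13 − 8 = 5 by deviating; Hunter 2 loses 7 − 2 = 5. Product = 5·5 = 25.
At both Boar: Hunter 1 loses 4 − (-1) = 5 by deviating; Hunter 2 loses 9 − 7 = 2. Product = 5·2 = 10.
25 > 10, so both Hare is risk-dominant. Hunter 2's payoff there is 7.

7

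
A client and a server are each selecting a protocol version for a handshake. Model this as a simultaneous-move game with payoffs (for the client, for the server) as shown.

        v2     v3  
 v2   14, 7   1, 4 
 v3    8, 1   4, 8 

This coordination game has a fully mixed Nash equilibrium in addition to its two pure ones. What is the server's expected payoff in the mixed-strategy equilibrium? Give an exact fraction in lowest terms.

26/5

The client mixes with probability p on v2, chosen so the server is indifferent: 7p + 1(1−p) = 4p + 8(1−p) gives p = 7/10.
The server's expected payoff is 7·7/10 + 1·3/10 = 26/5.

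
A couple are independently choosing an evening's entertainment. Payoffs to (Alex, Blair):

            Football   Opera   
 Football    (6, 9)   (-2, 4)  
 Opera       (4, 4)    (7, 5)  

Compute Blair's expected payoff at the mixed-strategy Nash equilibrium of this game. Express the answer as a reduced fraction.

Alex mixes with probability p on Football, chosen so Blair is indifferent: 9p + 4(1−p) = 4p + 5(1−p) gives p = 1/6.
Blair's expected payoff is 9·1/6 + 4·5/6 = 29/6.

29/6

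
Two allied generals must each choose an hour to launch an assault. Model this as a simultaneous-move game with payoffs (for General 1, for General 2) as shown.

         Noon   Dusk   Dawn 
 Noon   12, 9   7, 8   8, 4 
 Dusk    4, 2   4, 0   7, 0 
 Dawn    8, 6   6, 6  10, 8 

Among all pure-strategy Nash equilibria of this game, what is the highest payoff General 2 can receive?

Both Noon is a pure NE (General 1: 12 ≥ 8; General 2: 9 ≥ 8). General 2 gets 9.
Both Dawn is a pure NE (General 1: 10 ≥ 8; General 2: 8 ≥ 6). General 2 gets 8.
Every other cell has a profitable deviation for at least one player. Highest of {9, 8} is 9.

9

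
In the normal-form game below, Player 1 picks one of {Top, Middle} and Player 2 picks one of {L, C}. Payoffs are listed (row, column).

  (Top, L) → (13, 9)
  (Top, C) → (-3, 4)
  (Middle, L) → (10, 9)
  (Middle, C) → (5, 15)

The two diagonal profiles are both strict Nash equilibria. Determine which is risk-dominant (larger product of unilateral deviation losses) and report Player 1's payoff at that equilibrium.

5

At (Top, L): Player 1 loses 13 − 10 = 3 by deviating; Player 2 loses 9 − 4 = 5. Product = 3·5 = 15.
At (Middle, C): Player 1 loses 5 − (-3) = 8 by deviating; Player 2 loses 15 − 9 = 6. Product = 8·6 = 48.
48 > 15, so (Middle, C) is risk-dominant. Player 1's payoff there is 5.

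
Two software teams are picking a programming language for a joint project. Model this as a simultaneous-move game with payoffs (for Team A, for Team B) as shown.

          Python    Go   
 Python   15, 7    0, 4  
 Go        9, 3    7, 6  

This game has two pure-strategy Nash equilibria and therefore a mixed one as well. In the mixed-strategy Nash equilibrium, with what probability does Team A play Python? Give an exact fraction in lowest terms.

1/2

Team A's mix p on Python must make Team B indifferent between Python and Go.
Team B's payoff from Python: 7p + 3(1−p). From Go: 4p + 6(1−p).
Set equal: 3p = 3(1−p) → p = 3/6 = 1/2.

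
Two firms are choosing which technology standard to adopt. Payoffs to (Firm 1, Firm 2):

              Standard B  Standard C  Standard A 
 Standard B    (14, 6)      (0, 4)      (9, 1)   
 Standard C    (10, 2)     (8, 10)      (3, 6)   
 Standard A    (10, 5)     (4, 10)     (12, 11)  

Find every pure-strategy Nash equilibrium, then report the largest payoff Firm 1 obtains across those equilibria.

14

Both Standard B is a pure NE (Firm 1: 14 ≥ 10; Firm 2: 6 ≥ 4). Firm 1 gets 14.
Both Standard C is a pure NE (Firm 1: 8 ≥ 4; Firm 2: 10 ≥ 6). Firm 1 gets 8.
Both Standard A is a pure NE (Firm 1: 12 ≥ 9; Firm 2: 11 ≥ 10). Firm 1 gets 12.
Every other cell has a profitable deviation for at least one player. Highest of {14, 8, 12} is 14.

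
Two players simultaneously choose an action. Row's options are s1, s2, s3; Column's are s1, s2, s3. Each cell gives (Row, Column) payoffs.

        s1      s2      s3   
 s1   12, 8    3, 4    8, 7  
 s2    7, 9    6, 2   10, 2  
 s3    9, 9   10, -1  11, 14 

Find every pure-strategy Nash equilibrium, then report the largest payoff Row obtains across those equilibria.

12

Both s1 is a pure NE (Row: 12 ≥ 9; Column: 8 ≥ 7). Row gets 12.
Both s3 is a pure NE (Row: 11 ≥ 10; Column: 14 ≥ 9). Row gets 11.
Every other cell has a profitable deviation for at least one player. Highest of {12, 11} is 12.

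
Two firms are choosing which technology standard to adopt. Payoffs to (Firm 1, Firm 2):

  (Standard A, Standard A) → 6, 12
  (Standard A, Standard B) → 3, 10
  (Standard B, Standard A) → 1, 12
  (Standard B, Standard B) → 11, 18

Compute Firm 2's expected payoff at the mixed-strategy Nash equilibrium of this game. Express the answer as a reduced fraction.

Firm 1 mixes with probability p on Standard A, chosen so Firm 2 is indifferent: 12p + 12(1−p) = 10p + 18(1−p) gives p = 3/4.
Firm 2's expected payoff is 12·3/4 + 12·1/4 = 12.

12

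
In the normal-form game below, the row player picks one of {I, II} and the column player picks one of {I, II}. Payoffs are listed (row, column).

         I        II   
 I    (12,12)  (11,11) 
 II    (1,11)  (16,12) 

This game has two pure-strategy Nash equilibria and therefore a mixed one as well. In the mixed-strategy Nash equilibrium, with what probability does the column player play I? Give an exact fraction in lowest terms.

The column player's mix q on I must make the row player indifferent between I and II.
The row player's payoff from I: 12q + 11(1−q). From II: 1q + 16(1−q).
Set equal: 11q = 5(1−q) → q = 5/16.

5/16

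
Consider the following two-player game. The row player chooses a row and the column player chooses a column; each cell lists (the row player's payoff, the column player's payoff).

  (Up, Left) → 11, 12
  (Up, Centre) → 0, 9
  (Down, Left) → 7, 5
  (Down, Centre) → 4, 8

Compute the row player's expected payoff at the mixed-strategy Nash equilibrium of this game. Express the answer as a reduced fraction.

11/2

The column player mixes with probability q on Left, chosen so the row player is indifferent: 11q + 0(1−q) = 7q + 4(1−q) gives q = 1/2.
The row player's expected payoff (from either row, since indifferent) is 11·1/2 + 0·1/2 = 11/2.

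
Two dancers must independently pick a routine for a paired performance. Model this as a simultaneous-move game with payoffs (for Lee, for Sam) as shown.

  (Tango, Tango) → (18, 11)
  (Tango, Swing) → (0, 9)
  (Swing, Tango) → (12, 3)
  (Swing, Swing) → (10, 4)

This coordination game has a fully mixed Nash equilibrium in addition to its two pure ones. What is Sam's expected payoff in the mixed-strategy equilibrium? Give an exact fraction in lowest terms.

17/3

Lee mixes with probability p on Tango, chosen so Sam is indifferent: 11p + 3(1−p) = 9p + 4(1−p) gives p = 1/3.
Sam's expected payoff is 11·1/3 + 3·2/3 = 17/3.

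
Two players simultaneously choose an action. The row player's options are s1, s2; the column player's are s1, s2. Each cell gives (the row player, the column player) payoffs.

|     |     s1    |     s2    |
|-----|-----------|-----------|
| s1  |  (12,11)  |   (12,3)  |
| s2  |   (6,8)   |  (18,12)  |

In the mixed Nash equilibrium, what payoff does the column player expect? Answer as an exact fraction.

9

The row player mixes with probability p on s1, chosen so the column player is indifferent: 11p + 8(1−p) = 3p + 12(1−p) gives p = 1/3.
The column player's expected payoff is 11·1/3 + 8·2/3 = 9.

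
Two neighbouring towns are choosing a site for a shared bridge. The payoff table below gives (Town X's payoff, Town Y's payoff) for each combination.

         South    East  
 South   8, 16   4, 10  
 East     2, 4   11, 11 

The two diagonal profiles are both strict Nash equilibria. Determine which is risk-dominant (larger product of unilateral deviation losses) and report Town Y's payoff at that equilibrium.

At both South: Town X loses 8 − 2 = 6 by deviating; Town Y loses 16 − 10 = 6. Product = 6·6 = 36.
At both East: Town X loses 11 − 4 = 7 by deviating; Town Y loses 11 − 4 = 7. Product = 7·7 = 49.
49 > 36, so both East is risk-dominant. Town Y's payoff there is 11.

11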